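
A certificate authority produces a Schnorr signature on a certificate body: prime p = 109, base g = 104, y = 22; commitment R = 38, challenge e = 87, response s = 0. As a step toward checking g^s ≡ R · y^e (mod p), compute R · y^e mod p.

1

22^2 = 484 ≡ 48
22^4 ≡ 48^2 = 2304 ≡ 15
22^8 ≡ 15^2 = 225 ≡ 7
22^16 ≡ 7^2 = 49
22^32 ≡ 49^2 = 2401 ≡ 3
22^64 ≡ 3^2 = 9
87 = 64 + 16 + 4 + 2 + 1, so 22^87 ≡ 9·49·15·48·22 ≡ 66 (mod 109)
R · y^e ≡ 38·66 = 2508 ≡ 1 (mod 109)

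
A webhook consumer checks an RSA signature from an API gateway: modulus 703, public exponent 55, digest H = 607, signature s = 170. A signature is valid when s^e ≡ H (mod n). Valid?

s^2 ≡ 170^2 = 28900 ≡ 77
s^4 ≡ 77^2 = 5929 ≡ 305
s^8 ≡ 305^2 = 93025 ≡ 229
s^16 ≡ 229^2 = 52441 ≡ 419
s^32 ≡ 419^2 = 175561 ≡ 514
55 = 32 + 16 + 4 + 2 + 1, so s^55 ≡ 514·419·305·77·170 ≡ 607 (mod 703)
Since 607 equals the digest 607, verification succeeds.

yes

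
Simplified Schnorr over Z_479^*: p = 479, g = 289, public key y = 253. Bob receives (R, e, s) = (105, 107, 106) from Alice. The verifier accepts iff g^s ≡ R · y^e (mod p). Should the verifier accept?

g^s mod p:
Squares mod 479: 289^1≡289, 289^2≡175, 289^4≡448, 289^8≡3, 289^16≡9, 289^32≡81, 289^64≡334
106 = 64 + 32 + 8 + 2, so 289^106 ≡ 334·81·3·175 ≡ 42 (mod 479)
R · y^e mod p:
Squares mod 479: 253^1≡253, 253^2≡302, 253^4≡194, 253^8≡274, 253^16≡352, 253^32≡322, 253^64≡220
107 = 64 + 32 + 8 + 2 + 1, so 253^107 ≡ 220·322·274·302·253 ≡ 192 (mod 479)
105·192 = 20160 ≡ 42 (mod 479)
42 ≡ 42 (mod 479); signature holds.

accept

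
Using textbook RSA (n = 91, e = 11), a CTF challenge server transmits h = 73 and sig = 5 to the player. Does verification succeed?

sig^2 ≡ 5^2 = 25
sig^4 ≡ 25^2 = 625 ≡ 79
sig^8 ≡ 79^2 = 6241 ≡ 53
11 = 8 + 2 + 1, so sig^11 ≡ 53·25·5 ≡ 73 (mod 91)
sig^11 mod 91 = 73 matches h.

passes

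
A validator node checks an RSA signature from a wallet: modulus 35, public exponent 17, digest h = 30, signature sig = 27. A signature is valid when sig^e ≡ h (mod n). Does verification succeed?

fails

sig^2 ≡ 27^2 = 729 ≡ 29
sig^4 ≡ 29^2 = 841 ≡ 1
sig^8 ≡ 1^2 = 1
sig^16 ≡ 1^2 = 1
17 = 16 + 1, so sig^17 ≡ 1·27 ≡ 27 (mod 35)
27 ≠ 30, so verification fails.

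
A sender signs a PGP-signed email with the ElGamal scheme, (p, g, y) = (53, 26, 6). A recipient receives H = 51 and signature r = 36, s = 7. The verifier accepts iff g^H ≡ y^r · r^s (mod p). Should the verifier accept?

reject

Left side g^H mod p:
26^2 = 676 ≡ 40
26^4 ≡ 40^2 = 1600 ≡ 10
26^8 ≡ 10^2 = 100 ≡ 47
26^16 ≡ 47^2 = 2209 ≡ 36
26^32 ≡ 36^2 = 1296 ≡ 24
51 = 32 + 16 + 2 + 1, so 26^51 ≡ 24·36·40·26 ≡ 51 (mod 53)
Right side y^r · r^s mod p:
6^2 = 36
6^4 ≡ 36^2 = 1296 ≡ 24
6^8 ≡ 24^2 = 576 ≡ 46
6^16 ≡ 46^2 = 2116 ≡ 49
6^32 ≡ 49^2 = 2401 ≡ 16
36 = 32 + 4, so 6^36 ≡ 16·24 ≡ 13 (mod 53)
36^2 = 1296 ≡ 24
36^4 ≡ 24^2 = 576 ≡ 46
7 = 4 + 2 + 1, so 36^7 ≡ 46·24·36 ≡ 47 (mod 53)
13·47 = 611 ≡ 28 (mod 53)
51 ≠ 28, so verification fails.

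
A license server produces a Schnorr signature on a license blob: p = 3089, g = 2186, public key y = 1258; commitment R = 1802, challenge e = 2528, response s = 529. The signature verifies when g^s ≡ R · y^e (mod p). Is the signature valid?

invalid

g^s mod p:
Squares mod 3089: 2186^1≡2186, 2186^2≡3002, 2186^4≡1391, 2186^8≡1167, 2186^16≡2729, 2186^32≡2951, 2186^64≡510, 2186^128≡624, 2186^256≡162, 2186^512≡1532
529 = 512 + 16 + 1, so 2186^529 ≡ 1532·2729·2186 ≡ 1624 (mod 3089)
R · y^e mod p:
Squares mod 3089: 1258^1≡1258, 1258^2≡996, 1258^4≡447, 1258^8≡2113, 1258^16≡1164, 1258^32≡1914, 1258^64≡2931, 1258^128≡252, 1258^256≡1724, 1258^512≡558, 1258^1024≡2464, 1258^2048≡1411
2528 = 2048 + 256 + 128 + 64 + 32, so 1258^2528 ≡ 1411·1724·252·2931·1914 ≡ 2135 (mod 3089)
1802·2135 = 3847270 ≡ 1465 (mod 3089)
1624 ≠ 1465; the check fails.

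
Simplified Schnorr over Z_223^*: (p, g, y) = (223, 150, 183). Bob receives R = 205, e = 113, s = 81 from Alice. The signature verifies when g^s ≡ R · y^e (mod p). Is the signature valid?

valid

g^s mod p:
150^2 = 22500 ≡ 200
150^4 ≡ 200^2 = 40000 ≡ 83
150^8 ≡ 83^2 = 6889 ≡ 199
150^16 ≡ 199^2 = 39601 ≡ 130
150^32 ≡ 130^2 = 16900 ≡ 175
150^64 ≡ 175^2 = 30625 ≡ 74
81 = 64 + 16 + 1, so 150^81 ≡ 74·130·150 ≡ 190 (mod 223)
R · y^e mod p:
183^2 = 33489 ≡ 39
183^4 ≡ 39^2 = 1521 ≡ 183
183^8 ≡ 183^2 = 33489 ≡ 39
183^16 ≡ 39^2 = 1521 ≡ 183
183^32 ≡ 183^2 = 33489 ≡ 39
183^64 ≡ 39^2 = 1521 ≡ 183
113 = 64 + 32 + 16 + 1, so 183^113 ≡ 183·39·183·183 ≡ 39 (mod 223)
205·39 = 7995 ≡ 190 (mod 223)
190 ≡ 190 (mod 223); signature holds.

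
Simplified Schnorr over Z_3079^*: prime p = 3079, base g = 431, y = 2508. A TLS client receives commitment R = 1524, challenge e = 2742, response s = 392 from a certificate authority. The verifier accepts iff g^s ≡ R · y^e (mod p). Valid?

g^s mod p:
431^2 = 185761 ≡ 1021
431^4 ≡ 1021^2 = 1042441 ≡ 1739
431^8 ≡ 1739^2 = 3024121 ≡ 543
431^16 ≡ 543^2 = 294849 ≡ 2344
431^32 ≡ 2344^2 = 5494336 ≡ 1400
431^64 ≡ 1400^2 = 1960000 ≡ 1756
431^128 ≡ 1756^2 = 3083536 ≡ 1457
431^256 ≡ 1457^2 = 2122849 ≡ 1418
392 = 256 + 128 + 8, so 431^392 ≡ 1418·1457·543 ≡ 3073 (mod 3079)
R · y^e mod p:
2508^2 = 6290064 ≡ 2746
2508^4 ≡ 2746^2 = 7540516 ≡ 45
2508^8 ≡ 45^2 = 2025
2508^16 ≡ 2025^2 = 4100625 ≡ 2476
2508^32 ≡ 2476^2 = 6130576 ≡ 287
2508^64 ≡ 287^2 = 82369 ≡ 2315
2508^128 ≡ 2315^2 = 5359225 ≡ 1765
2508^256 ≡ 1765^2 = 3115225 ≡ 2356
2508^512 ≡ 2356^2 = 5550736 ≡ 2378
2508^1024 ≡ 2378^2 = 5654884 ≡ 1840
2508^2048 ≡ 1840^2 = 3385600 ≡ 1779
2742 = 2048 + 512 + 128 + 32 + 16 + 4 + 2, so 2508^2742 ≡ 1779·2378·1765·287·2476·45·2746 ≡ 497 (mod 3079)
1524·497 = 757428 ≡ 3073 (mod 3079)
3073 ≡ 3073 (mod 3079); signature holds.

yes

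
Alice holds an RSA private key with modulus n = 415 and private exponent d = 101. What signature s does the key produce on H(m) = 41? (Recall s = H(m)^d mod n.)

231

Squares mod 415: (H(m))^1≡41, (H(m))^2≡21, (H(m))^4≡26, (H(m))^8≡261, (H(m))^16≡61, (H(m))^32≡401, (H(m))^64≡196
101 = 64 + 32 + 4 + 1, so (H(m))^101 ≡ 196·401·26·41 ≡ 231 (mod 415)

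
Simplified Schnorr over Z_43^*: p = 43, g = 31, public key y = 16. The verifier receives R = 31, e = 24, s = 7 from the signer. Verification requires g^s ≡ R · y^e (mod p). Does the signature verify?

g^s mod p:
Squares mod 43: 31^1≡31, 31^2≡15, 31^4≡10
7 = 4 + 2 + 1, so 31^7 ≡ 10·15·31 ≡ 6 (mod 43)
R · y^e mod p:
Squares mod 43: 16^1≡16, 16^2≡41, 16^4≡4, 16^8≡16, 16^16≡41
24 = 16 + 8, so 16^24 ≡ 41·16 ≡ 11 (mod 43)
31·11 = 341 ≡ 40 (mod 43)
6 ≠ 40; the check fails.

does not verify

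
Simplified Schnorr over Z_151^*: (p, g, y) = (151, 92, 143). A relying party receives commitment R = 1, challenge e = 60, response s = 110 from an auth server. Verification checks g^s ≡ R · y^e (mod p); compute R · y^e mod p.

143^2 = 20449 ≡ 64
143^4 ≡ 64^2 = 4096 ≡ 19
143^8 ≡ 19^2 = 361 ≡ 59
143^16 ≡ 59^2 = 3481 ≡ 8
143^32 ≡ 8^2 = 64
60 = 32 + 16 + 8 + 4, so 143^60 ≡ 64·8·59·19 ≡ 1 (mod 151)
R · y^e ≡ 1·1 = 1 ≡ 1 (mod 151)

1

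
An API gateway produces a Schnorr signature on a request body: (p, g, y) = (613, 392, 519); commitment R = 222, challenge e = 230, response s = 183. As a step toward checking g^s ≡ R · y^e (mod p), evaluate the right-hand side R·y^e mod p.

533

519^2 = 269361 ≡ 254
519^4 ≡ 254^2 = 64516 ≡ 151
519^8 ≡ 151^2 = 22801 ≡ 120
519^16 ≡ 120^2 = 14400 ≡ 301
519^32 ≡ 301^2 = 90601 ≡ 490
519^64 ≡ 490^2 = 240100 ≡ 417
519^128 ≡ 417^2 = 173889 ≡ 410
230 = 128 + 64 + 32 + 4 + 2, so 519^230 ≡ 410·417·490·151·254 ≡ 88 (mod 613)
R · y^e ≡ 222·88 = 19536 ≡ 533 (mod 613)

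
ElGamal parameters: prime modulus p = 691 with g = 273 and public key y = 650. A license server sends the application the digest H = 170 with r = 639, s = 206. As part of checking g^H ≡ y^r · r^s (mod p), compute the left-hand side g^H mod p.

273^2 = 74529 ≡ 592
273^4 ≡ 592^2 = 350464 ≡ 127
273^8 ≡ 127^2 = 16129 ≡ 236
273^16 ≡ 236^2 = 55696 ≡ 416
273^32 ≡ 416^2 = 173056 ≡ 306
273^64 ≡ 306^2 = 93636 ≡ 351
273^128 ≡ 351^2 = 123201 ≡ 203
170 = 128 + 32 + 8 + 2, so 273^170 ≡ 203·306·236·592 ≡ 314 (mod 691)

314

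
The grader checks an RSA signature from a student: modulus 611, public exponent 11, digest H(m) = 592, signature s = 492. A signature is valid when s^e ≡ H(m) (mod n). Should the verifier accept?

reject

s^2 ≡ 492^2 = 242064 ≡ 108
s^4 ≡ 108^2 = 11664 ≡ 55
s^8 ≡ 55^2 = 3025 ≡ 581
11 = 8 + 2 + 1, so s^11 ≡ 581·108·492 ≡ 19 (mod 611)
19 ≠ 592, so verification fails.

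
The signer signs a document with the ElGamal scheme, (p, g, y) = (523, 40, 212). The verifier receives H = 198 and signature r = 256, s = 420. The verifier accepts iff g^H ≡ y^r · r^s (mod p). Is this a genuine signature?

forged

Left side g^H mod p:
Squares mod 523: 40^1≡40, 40^2≡31, 40^4≡438, 40^8≡426, 40^16≡518, 40^32≡25, 40^64≡102, 40^128≡467
198 = 128 + 64 + 4 + 2, so 40^198 ≡ 467·102·438·31 ≡ 226 (mod 523)
Right side y^r · r^s mod p:
Squares mod 523: 212^1≡212, 212^2≡489, 212^4≡110, 212^8≡71, 212^16≡334, 212^32≡157, 212^64≡68, 212^128≡440, 212^256≡90
212^256 ≡ 90 (mod 523)
Squares mod 523: 256^1≡256, 256^2≡161, 256^4≡294, 256^8≡141, 256^16≡7, 256^32≡49, 256^64≡309, 256^128≡295, 256^256≡207
420 = 256 + 128 + 32 + 4, so 256^420 ≡ 207·295·49·294 ≡ 177 (mod 523)
90·177 = 15930 ≡ 240 (mod 523)
226 ≠ 240, so verification fails.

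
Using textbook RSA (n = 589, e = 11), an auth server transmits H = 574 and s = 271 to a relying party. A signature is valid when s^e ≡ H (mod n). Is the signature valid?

invalid

Squares mod 589: s^1≡271, s^2≡405, s^4≡283, s^8≡574
11 = 8 + 2 + 1, so s^11 ≡ 574·405·271 ≡ 519 (mod 589)
The recovered value 519 does not match the digest 574.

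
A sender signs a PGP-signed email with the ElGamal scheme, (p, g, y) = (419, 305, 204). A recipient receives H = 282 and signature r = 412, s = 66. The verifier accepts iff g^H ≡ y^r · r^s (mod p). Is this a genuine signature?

genuine

Left side g^H mod p:
Squares mod 419: 305^1≡305, 305^2≡7, 305^4≡49, 305^8≡306, 305^16≡199, 305^32≡215, 305^64≡135, 305^128≡208, 305^256≡107
282 = 256 + 16 + 8 + 2, so 305^282 ≡ 107·199·306·7 ≡ 199 (mod 419)
Right side y^r · r^s mod p:
Squares mod 419: 204^1≡204, 204^2≡135, 204^4≡208, 204^8≡107, 204^16≡136, 204^32≡60, 204^64≡248, 204^128≡330, 204^256≡379
412 = 256 + 128 + 16 + 8 + 4, so 204^412 ≡ 379·330·136·107·208 ≡ 60 (mod 419)
Squares mod 419: 412^1≡412, 412^2≡49, 412^4≡306, 412^8≡199, 412^16≡215, 412^32≡135, 412^64≡208
66 = 64 + 2, so 412^66 ≡ 208·49 ≡ 136 (mod 419)
60·136 = 8160 ≡ 199 (mod 419)
199 ≡ 199 (mod 419), so the signature is genuine.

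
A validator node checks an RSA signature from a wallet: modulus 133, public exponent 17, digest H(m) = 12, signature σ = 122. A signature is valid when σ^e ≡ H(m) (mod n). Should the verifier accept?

Squares mod 133: σ^1≡122, σ^2≡121, σ^4≡11, σ^8≡121, σ^16≡11
17 = 16 + 1, so σ^17 ≡ 11·122 ≡ 12 (mod 133)
12 = H(m), so the signature checks out.

accept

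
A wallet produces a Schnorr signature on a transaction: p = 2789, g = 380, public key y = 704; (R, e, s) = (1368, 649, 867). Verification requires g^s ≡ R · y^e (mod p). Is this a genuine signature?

forged

g^s mod p:
380^2 = 144400 ≡ 2161
380^4 ≡ 2161^2 = 4669921 ≡ 1135
380^8 ≡ 1135^2 = 1288225 ≡ 2496
380^16 ≡ 2496^2 = 6230016 ≡ 2179
380^32 ≡ 2179^2 = 4748041 ≡ 1163
380^64 ≡ 1163^2 = 1352569 ≡ 2693
380^128 ≡ 2693^2 = 7252249 ≡ 849
380^256 ≡ 849^2 = 720801 ≡ 1239
380^512 ≡ 1239^2 = 1535121 ≡ 1171
867 = 512 + 256 + 64 + 32 + 2 + 1, so 380^867 ≡ 1171·1239·2693·1163·2161·380 ≡ 1370 (mod 2789)
R · y^e mod p:
704^2 = 495616 ≡ 1963
704^4 ≡ 1963^2 = 3853369 ≡ 1760
704^8 ≡ 1760^2 = 3097600 ≡ 1810
704^16 ≡ 1810^2 = 3276100 ≡ 1814
704^32 ≡ 1814^2 = 3290596 ≡ 2365
704^64 ≡ 2365^2 = 5593225 ≡ 1280
704^128 ≡ 1280^2 = 1638400 ≡ 1257
704^256 ≡ 1257^2 = 1580049 ≡ 1475
704^512 ≡ 1475^2 = 2175625 ≡ 205
649 = 512 + 128 + 8 + 1, so 704^649 ≡ 205·1257·1810·704 ≡ 58 (mod 2789)
1368·58 = 79344 ≡ 1252 (mod 2789)
1370 ≠ 1252; the check fails.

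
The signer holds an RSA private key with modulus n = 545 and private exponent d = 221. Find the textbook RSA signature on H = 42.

232

H^2 ≡ 42^2 = 1764 ≡ 129
H^4 ≡ 129^2 = 16641 ≡ 291
H^8 ≡ 291^2 = 84681 ≡ 206
H^16 ≡ 206^2 = 42436 ≡ 471
H^32 ≡ 471^2 = 221841 ≡ 26
H^64 ≡ 26^2 = 676 ≡ 131
H^128 ≡ 131^2 = 17161 ≡ 266
221 = 128 + 64 + 16 + 8 + 4 + 1, so H^221 ≡ 266·131·471·206·291·42 ≡ 232 (mod 545)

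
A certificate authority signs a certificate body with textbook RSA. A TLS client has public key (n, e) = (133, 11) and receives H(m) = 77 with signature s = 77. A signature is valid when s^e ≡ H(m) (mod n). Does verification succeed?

passes

s^2 ≡ 77^2 = 5929 ≡ 77
s^4 ≡ 77^2 = 5929 ≡ 77
s^8 ≡ 77^2 = 5929 ≡ 77
11 = 8 + 2 + 1, so s^11 ≡ 77·77·77 ≡ 77 (mod 133)
s^11 mod 133 = 77 matches H(m).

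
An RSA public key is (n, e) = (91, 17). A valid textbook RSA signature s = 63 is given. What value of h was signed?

7

s^2 ≡ 63^2 = 3969 ≡ 56
s^4 ≡ 56^2 = 3136 ≡ 42
s^8 ≡ 42^2 = 1764 ≡ 35
s^16 ≡ 35^2 = 1225 ≡ 42
17 = 16 + 1, so s^17 ≡ 42·63 ≡ 7 (mod 91)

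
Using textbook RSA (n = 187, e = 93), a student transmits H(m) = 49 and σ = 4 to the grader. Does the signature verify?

does not verify

Squares mod 187: σ^1≡4, σ^2≡16, σ^4≡69, σ^8≡86, σ^16≡103, σ^32≡137, σ^64≡69
93 = 64 + 16 + 8 + 4 + 1, so σ^93 ≡ 69·103·86·69·4 ≡ 174 (mod 187)
The recovered value 174 does not match the digest 49.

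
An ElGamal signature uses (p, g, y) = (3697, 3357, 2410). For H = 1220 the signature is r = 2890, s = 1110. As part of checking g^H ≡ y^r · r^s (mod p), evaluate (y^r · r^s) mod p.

1236

2410^2 = 5808100 ≡ 113
2410^4 ≡ 113^2 = 12769 ≡ 1678
2410^8 ≡ 1678^2 = 2815684 ≡ 2267
2410^16 ≡ 2267^2 = 5139289 ≡ 459
2410^32 ≡ 459^2 = 210681 ≡ 3649
2410^64 ≡ 3649^2 = 13315201 ≡ 2304
2410^128 ≡ 2304^2 = 5308416 ≡ 3221
2410^256 ≡ 3221^2 = 10374841 ≡ 1059
2410^512 ≡ 1059^2 = 1121481 ≡ 1290
2410^1024 ≡ 1290^2 = 1664100 ≡ 450
2410^2048 ≡ 450^2 = 202500 ≡ 2862
2890 = 2048 + 512 + 256 + 64 + 8 + 2, so 2410^2890 ≡ 2862·1290·1059·2304·2267·113 ≡ 2708 (mod 3697)
2890^2 = 8352100 ≡ 577
2890^4 ≡ 577^2 = 332929 ≡ 199
2890^8 ≡ 199^2 = 39601 ≡ 2631
2890^16 ≡ 2631^2 = 6922161 ≡ 1377
2890^32 ≡ 1377^2 = 1896129 ≡ 3265
2890^64 ≡ 3265^2 = 10660225 ≡ 1774
2890^128 ≡ 1774^2 = 3147076 ≡ 929
2890^256 ≡ 929^2 = 863041 ≡ 1640
2890^512 ≡ 1640^2 = 2689600 ≡ 1881
2890^1024 ≡ 1881^2 = 3538161 ≡ 132
1110 = 1024 + 64 + 16 + 4 + 2, so 2890^1110 ≡ 132·1774·1377·199·577 ≡ 1808 (mod 3697)
y^r · r^s ≡ 2708·1808 = 4896064 ≡ 1236 (mod 3697)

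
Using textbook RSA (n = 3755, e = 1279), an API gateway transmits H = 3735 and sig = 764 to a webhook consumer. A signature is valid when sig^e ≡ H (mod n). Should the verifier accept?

Squares mod 3755: sig^1≡764, sig^2≡1671, sig^4≡2276, sig^8≡2031, sig^16≡1971, sig^32≡2171, sig^64≡716, sig^128≡1976, sig^256≡3131, sig^512≡2611, sig^1024≡1996
1279 = 1024 + 128 + 64 + 32 + 16 + 8 + 4 + 2 + 1, so sig^1279 ≡ 1996·1976·716·2171·1971·2031·2276·1671·764 ≡ 3324 (mod 3755)
sig^1279 mod 3755 = 3324, but H = 3735.

reject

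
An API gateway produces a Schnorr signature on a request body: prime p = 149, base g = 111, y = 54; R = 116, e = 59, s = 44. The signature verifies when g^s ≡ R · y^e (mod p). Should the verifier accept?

accept

g^s mod p:
111^2 = 12321 ≡ 103
111^4 ≡ 103^2 = 10609 ≡ 30
111^8 ≡ 30^2 = 900 ≡ 6
111^16 ≡ 6^2 = 36
111^32 ≡ 36^2 = 1296 ≡ 104
44 = 32 + 8 + 4, so 111^44 ≡ 104·6·30 ≡ 95 (mod 149)
R · y^e mod p:
54^2 = 2916 ≡ 85
54^4 ≡ 85^2 = 7225 ≡ 73
54^8 ≡ 73^2 = 5329 ≡ 114
54^16 ≡ 114^2 = 12996 ≡ 33
54^32 ≡ 33^2 = 1089 ≡ 46
59 = 32 + 16 + 8 + 2 + 1, so 54^59 ≡ 46·33·114·85·54 ≡ 110 (mod 149)
116·110 = 12760 ≡ 95 (mod 149)
95 ≡ 95 (mod 149); signature holds.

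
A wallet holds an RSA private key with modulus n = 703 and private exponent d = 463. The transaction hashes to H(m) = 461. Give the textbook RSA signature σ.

150

Squares mod 703: (H(m))^1≡461, (H(m))^2≡215, (H(m))^4≡530, (H(m))^8≡403, (H(m))^16≡16, (H(m))^32≡256, (H(m))^64≡157, (H(m))^128≡44, (H(m))^256≡530
463 = 256 + 128 + 64 + 8 + 4 + 2 + 1, so (H(m))^463 ≡ 530·44·157·403·530·215·461 ≡ 150 (mod 703)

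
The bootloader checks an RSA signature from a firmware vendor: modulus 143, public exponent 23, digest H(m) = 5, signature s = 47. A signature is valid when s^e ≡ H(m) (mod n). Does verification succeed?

Squares mod 143: s^1≡47, s^2≡64, s^4≡92, s^8≡27, s^16≡14
23 = 16 + 4 + 2 + 1, so s^23 ≡ 14·92·64·47 ≡ 5 (mod 143)
s^23 mod 143 = 5 matches H(m).

passes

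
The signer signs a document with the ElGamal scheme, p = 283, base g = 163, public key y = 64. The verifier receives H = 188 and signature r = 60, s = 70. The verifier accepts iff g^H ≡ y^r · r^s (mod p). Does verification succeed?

Left side g^H mod p:
Squares mod 283: 163^1≡163, 163^2≡250, 163^4≡240, 163^8≡151, 163^16≡161, 163^32≡168, 163^64≡207, 163^128≡116
188 = 128 + 32 + 16 + 8 + 4, so 163^188 ≡ 116·168·161·151·240 ≡ 1 (mod 283)
Right side y^r · r^s mod p:
Squares mod 283: 64^1≡64, 64^2≡134, 64^4≡127, 64^8≡281, 64^16≡4, 64^32≡16
60 = 32 + 16 + 8 + 4, so 64^60 ≡ 16·4·281·127 ≡ 158 (mod 283)
Squares mod 283: 60^1≡60, 60^2≡204, 60^4≡15, 60^8≡225, 60^16≡251, 60^32≡175, 60^64≡61
70 = 64 + 4 + 2, so 60^70 ≡ 61·15·204 ≡ 163 (mod 283)
158·163 = 25754 ≡ 1 (mod 283)
1 ≡ 1 (mod 283), so the signature is genuine.

passes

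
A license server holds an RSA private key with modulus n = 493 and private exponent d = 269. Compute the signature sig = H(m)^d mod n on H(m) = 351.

466

(H(m))^2 ≡ 351^2 = 123201 ≡ 444
(H(m))^4 ≡ 444^2 = 197136 ≡ 429
(H(m))^8 ≡ 429^2 = 184041 ≡ 152
(H(m))^16 ≡ 152^2 = 23104 ≡ 426
(H(m))^32 ≡ 426^2 = 181476 ≡ 52
(H(m))^64 ≡ 52^2 = 2704 ≡ 239
(H(m))^128 ≡ 239^2 = 57121 ≡ 426
(H(m))^256 ≡ 426^2 = 181476 ≡ 52
269 = 256 + 8 + 4 + 1, so (H(m))^269 ≡ 52·152·429·351 ≡ 466 (mod 493)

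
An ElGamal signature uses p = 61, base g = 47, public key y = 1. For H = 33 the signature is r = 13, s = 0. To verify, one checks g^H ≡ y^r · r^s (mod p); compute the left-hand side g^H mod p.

Squares mod 61: 47^1≡47, 47^2≡13, 47^4≡47, 47^8≡13, 47^16≡47, 47^32≡13
33 = 32 + 1, so 47^33 ≡ 13·47 ≡ 1 (mod 61)

1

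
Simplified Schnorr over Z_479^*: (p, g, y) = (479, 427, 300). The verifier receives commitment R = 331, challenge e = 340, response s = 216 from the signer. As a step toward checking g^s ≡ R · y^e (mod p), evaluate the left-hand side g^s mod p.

412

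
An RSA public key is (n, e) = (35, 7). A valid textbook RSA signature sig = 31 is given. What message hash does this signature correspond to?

sig^2 ≡ 31^2 = 961 ≡ 16
sig^4 ≡ 16^2 = 256 ≡ 11
7 = 4 + 2 + 1, so sig^7 ≡ 11·16·31 ≡ 31 (mod 35)

31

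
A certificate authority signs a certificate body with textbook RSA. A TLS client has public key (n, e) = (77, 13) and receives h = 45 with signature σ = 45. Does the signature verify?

verifies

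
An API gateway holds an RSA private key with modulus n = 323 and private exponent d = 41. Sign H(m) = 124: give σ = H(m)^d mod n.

(H(m))^2 ≡ 124^2 = 15376 ≡ 195
(H(m))^4 ≡ 195^2 = 38025 ≡ 234
(H(m))^8 ≡ 234^2 = 54756 ≡ 169
(H(m))^16 ≡ 169^2 = 28561 ≡ 137
(H(m))^32 ≡ 137^2 = 18769 ≡ 35
41 = 32 + 8 + 1, so (H(m))^41 ≡ 35·169·124 ≡ 250 (mod 323)

250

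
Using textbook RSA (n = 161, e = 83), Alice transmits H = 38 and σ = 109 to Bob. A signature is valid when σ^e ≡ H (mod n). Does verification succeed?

Squares mod 161: σ^1≡109, σ^2≡128, σ^4≡123, σ^8≡156, σ^16≡25, σ^32≡142, σ^64≡39
83 = 64 + 16 + 2 + 1, so σ^83 ≡ 39·25·128·109 ≡ 149 (mod 161)
The recovered value 149 does not match the digest 38.

fails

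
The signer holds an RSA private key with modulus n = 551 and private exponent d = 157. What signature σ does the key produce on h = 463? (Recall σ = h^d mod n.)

h^157 mod 551 = 463

463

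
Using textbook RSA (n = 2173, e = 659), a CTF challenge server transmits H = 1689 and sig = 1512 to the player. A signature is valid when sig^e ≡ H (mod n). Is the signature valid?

valid

Squares mod 2173: sig^1≡1512, sig^2≡148, sig^4≡174, sig^8≡2027, sig^16≡1759, sig^32≡1902, sig^64≡1732, sig^128≡1084, sig^256≡1636, sig^512≡1533
659 = 512 + 128 + 16 + 2 + 1, so sig^659 ≡ 1533·1084·1759·148·1512 ≡ 1689 (mod 2173)
1689 = H, so the signature checks out.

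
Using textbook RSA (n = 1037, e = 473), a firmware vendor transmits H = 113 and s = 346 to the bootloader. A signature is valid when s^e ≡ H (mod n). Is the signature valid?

valid

s^2 ≡ 346^2 = 119716 ≡ 461
s^4 ≡ 461^2 = 212521 ≡ 973
s^8 ≡ 973^2 = 946729 ≡ 985
s^16 ≡ 985^2 = 970225 ≡ 630
s^32 ≡ 630^2 = 396900 ≡ 766
s^64 ≡ 766^2 = 586756 ≡ 851
s^128 ≡ 851^2 = 724201 ≡ 375
s^256 ≡ 375^2 = 140625 ≡ 630
473 = 256 + 128 + 64 + 16 + 8 + 1, so s^473 ≡ 630·375·851·630·985·346 ≡ 113 (mod 1037)
s^473 mod 1037 = 113 matches H.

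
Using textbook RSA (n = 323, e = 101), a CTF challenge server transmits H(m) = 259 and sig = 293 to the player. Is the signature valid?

Squares mod 323: sig^1≡293, sig^2≡254, sig^4≡239, sig^8≡273, sig^16≡239, sig^32≡273, sig^64≡239
101 = 64 + 32 + 4 + 1, so sig^101 ≡ 239·273·239·293 ≡ 259 (mod 323)
259 = H(m), so the signature checks out.

valid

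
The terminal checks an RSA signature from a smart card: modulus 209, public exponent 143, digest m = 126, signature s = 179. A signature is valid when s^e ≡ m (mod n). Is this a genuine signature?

genuine

s^2 ≡ 179^2 = 32041 ≡ 64
s^4 ≡ 64^2 = 4096 ≡ 125
s^8 ≡ 125^2 = 15625 ≡ 159
s^16 ≡ 159^2 = 25281 ≡ 201
s^32 ≡ 201^2 = 40401 ≡ 64
s^64 ≡ 64^2 = 4096 ≡ 125
s^128 ≡ 125^2 = 15625 ≡ 159
143 = 128 + 8 + 4 + 2 + 1, so s^143 ≡ 159·159·125·64·179 ≡ 126 (mod 209)
126 = m, so the signature checks out.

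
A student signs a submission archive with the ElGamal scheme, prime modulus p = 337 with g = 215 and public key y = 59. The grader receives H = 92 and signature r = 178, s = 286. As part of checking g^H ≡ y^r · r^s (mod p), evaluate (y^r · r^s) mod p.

288

59^2 = 3481 ≡ 111
59^4 ≡ 111^2 = 12321 ≡ 189
59^8 ≡ 189^2 = 35721 ≡ 336
59^16 ≡ 336^2 = 112896 ≡ 1
59^32 ≡ 1^2 = 1
59^64 ≡ 1^2 = 1
59^128 ≡ 1^2 = 1
178 = 128 + 32 + 16 + 2, so 59^178 ≡ 1·1·1·111 ≡ 111 (mod 337)
178^2 = 31684 ≡ 6
178^4 ≡ 6^2 = 36
178^8 ≡ 36^2 = 1296 ≡ 285
178^16 ≡ 285^2 = 81225 ≡ 8
178^32 ≡ 8^2 = 64
178^64 ≡ 64^2 = 4096 ≡ 52
178^128 ≡ 52^2 = 2704 ≡ 8
178^256 ≡ 8^2 = 64
286 = 256 + 16 + 8 + 4 + 2, so 178^286 ≡ 64·8·285·36·6 ≡ 121 (mod 337)
y^r · r^s ≡ 111·121 = 13431 ≡ 288 (mod 337)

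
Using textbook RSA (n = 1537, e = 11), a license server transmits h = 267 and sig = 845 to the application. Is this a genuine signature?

forged

Squares mod 1537: sig^1≡845, sig^2≡857, sig^4≡1300, sig^8≡837
11 = 8 + 2 + 1, so sig^11 ≡ 837·857·845 ≡ 933 (mod 1537)
sig^11 mod 1537 = 933, but h = 267.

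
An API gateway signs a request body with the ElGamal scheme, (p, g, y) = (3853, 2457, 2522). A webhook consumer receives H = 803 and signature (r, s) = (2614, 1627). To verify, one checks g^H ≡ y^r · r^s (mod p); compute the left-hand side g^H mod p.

2457^2 = 6036849 ≡ 3051
2457^4 ≡ 3051^2 = 9308601 ≡ 3606
2457^8 ≡ 3606^2 = 13003236 ≡ 3214
2457^16 ≡ 3214^2 = 10329796 ≡ 3756
2457^32 ≡ 3756^2 = 14107536 ≡ 1703
2457^64 ≡ 1703^2 = 2900209 ≡ 2753
2457^128 ≡ 2753^2 = 7579009 ≡ 158
2457^256 ≡ 158^2 = 24964 ≡ 1846
2457^512 ≡ 1846^2 = 3407716 ≡ 1664
803 = 512 + 256 + 32 + 2 + 1, so 2457^803 ≡ 1664·1846·1703·3051·2457 ≡ 1666 (mod 3853)

1666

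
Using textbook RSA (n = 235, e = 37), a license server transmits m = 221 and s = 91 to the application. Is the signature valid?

valid

s^2 ≡ 91^2 = 8281 ≡ 56
s^4 ≡ 56^2 = 3136 ≡ 81
s^8 ≡ 81^2 = 6561 ≡ 216
s^16 ≡ 216^2 = 46656 ≡ 126
s^32 ≡ 126^2 = 15876 ≡ 131
37 = 32 + 4 + 1, so s^37 ≡ 131·81·91 ≡ 221 (mod 235)
221 = m, so the signature checks out.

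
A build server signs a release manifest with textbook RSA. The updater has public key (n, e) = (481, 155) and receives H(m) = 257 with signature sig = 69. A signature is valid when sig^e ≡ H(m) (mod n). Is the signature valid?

sig^2 ≡ 69^2 = 4761 ≡ 432
sig^4 ≡ 432^2 = 186624 ≡ 477
sig^8 ≡ 477^2 = 227529 ≡ 16
sig^16 ≡ 16^2 = 256
sig^32 ≡ 256^2 = 65536 ≡ 120
sig^64 ≡ 120^2 = 14400 ≡ 451
sig^128 ≡ 451^2 = 203401 ≡ 419
155 = 128 + 16 + 8 + 2 + 1, so sig^155 ≡ 419·256·16·432·69 ≡ 257 (mod 481)
257 = H(m), so the signature checks out.

valid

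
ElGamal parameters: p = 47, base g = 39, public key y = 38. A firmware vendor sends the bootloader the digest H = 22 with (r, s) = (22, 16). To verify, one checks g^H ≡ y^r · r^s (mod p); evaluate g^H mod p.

6

Squares mod 47: 39^1≡39, 39^2≡17, 39^4≡7, 39^8≡2, 39^16≡4
22 = 16 + 4 + 2, so 39^22 ≡ 4·7·17 ≡ 6 (mod 47)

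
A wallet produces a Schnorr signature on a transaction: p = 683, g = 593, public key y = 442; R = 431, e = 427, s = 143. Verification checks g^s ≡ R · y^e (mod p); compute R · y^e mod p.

193

Squares mod 683: 442^1≡442, 442^2≡26, 442^4≡676, 442^8≡49, 442^16≡352, 442^32≡281, 442^64≡416, 442^128≡257, 442^256≡481
427 = 256 + 128 + 32 + 8 + 2 + 1, so 442^427 ≡ 481·257·281·49·26·442 ≡ 647 (mod 683)
R · y^e ≡ 431·647 = 278857 ≡ 193 (mod 683)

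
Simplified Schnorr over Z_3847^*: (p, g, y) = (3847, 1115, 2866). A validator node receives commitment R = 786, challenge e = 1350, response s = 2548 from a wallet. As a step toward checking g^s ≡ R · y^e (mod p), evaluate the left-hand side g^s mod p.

Squares mod 3847: 1115^1≡1115, 1115^2≡644, 1115^4≡3107, 1115^8≡1326, 1115^16≡197, 1115^32≡339, 1115^64≡3358, 1115^128≡607, 1115^256≡2984, 1115^512≡2298, 1115^1024≡2720, 1115^2048≡619
2548 = 2048 + 256 + 128 + 64 + 32 + 16 + 4, so 1115^2548 ≡ 619·2984·607·3358·339·197·3107 ≡ 3564 (mod 3847)

3564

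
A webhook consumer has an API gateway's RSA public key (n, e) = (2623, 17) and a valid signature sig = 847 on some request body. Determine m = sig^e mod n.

1352

sig^2 ≡ 847^2 = 717409 ≡ 1330
sig^4 ≡ 1330^2 = 1768900 ≡ 998
sig^8 ≡ 998^2 = 996004 ≡ 1887
sig^16 ≡ 1887^2 = 3560769 ≡ 1358
17 = 16 + 1, so sig^17 ≡ 1358·847 ≡ 1352 (mod 2623)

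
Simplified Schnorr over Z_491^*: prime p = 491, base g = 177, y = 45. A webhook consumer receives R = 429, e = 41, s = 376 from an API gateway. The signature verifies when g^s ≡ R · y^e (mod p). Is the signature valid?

valid

g^s mod p:
Squares mod 491: 177^1≡177, 177^2≡396, 177^4≡187, 177^8≡108, 177^16≡371, 177^32≡161, 177^64≡389, 177^128≡93, 177^256≡302
376 = 256 + 64 + 32 + 16 + 8, so 177^376 ≡ 302·389·161·371·108 ≡ 451 (mod 491)
R · y^e mod p:
Squares mod 491: 45^1≡45, 45^2≡61, 45^4≡284, 45^8≡132, 45^16≡239, 45^32≡165
41 = 32 + 8 + 1, so 45^41 ≡ 165·132·45 ≡ 64 (mod 491)
429·64 = 27456 ≡ 451 (mod 491)
451 ≡ 451 (mod 491); signature holds.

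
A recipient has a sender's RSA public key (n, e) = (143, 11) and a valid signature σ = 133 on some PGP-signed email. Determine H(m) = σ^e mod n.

σ^2 ≡ 133^2 = 17689 ≡ 100
σ^4 ≡ 100^2 = 10000 ≡ 133
σ^8 ≡ 133^2 = 17689 ≡ 100
11 = 8 + 2 + 1, so σ^11 ≡ 100·100·133 ≡ 100 (mod 143)

100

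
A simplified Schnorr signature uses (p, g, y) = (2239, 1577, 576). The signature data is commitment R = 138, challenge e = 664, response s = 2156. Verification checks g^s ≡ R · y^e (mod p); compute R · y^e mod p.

Squares mod 2239: 576^1≡576, 576^2≡404, 576^4≡2008, 576^8≡1864, 576^16≡1807, 576^32≡787, 576^64≡1405, 576^128≡1466, 576^256≡1955, 576^512≡52
664 = 512 + 128 + 16 + 8, so 576^664 ≡ 52·1466·1807·1864 ≡ 1109 (mod 2239)
R · y^e ≡ 138·1109 = 153042 ≡ 790 (mod 2239)

790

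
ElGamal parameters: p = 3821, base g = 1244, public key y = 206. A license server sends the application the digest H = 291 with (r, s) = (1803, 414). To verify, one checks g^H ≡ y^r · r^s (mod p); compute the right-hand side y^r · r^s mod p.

1241

206^2 = 42436 ≡ 405
206^4 ≡ 405^2 = 164025 ≡ 3543
206^8 ≡ 3543^2 = 12552849 ≡ 864
206^16 ≡ 864^2 = 746496 ≡ 1401
206^32 ≡ 1401^2 = 1962801 ≡ 2628
206^64 ≡ 2628^2 = 6906384 ≡ 1837
206^128 ≡ 1837^2 = 3374569 ≡ 626
206^256 ≡ 626^2 = 391876 ≡ 2134
206^512 ≡ 2134^2 = 4553956 ≡ 3145
206^1024 ≡ 3145^2 = 9891025 ≡ 2277
1803 = 1024 + 512 + 256 + 8 + 2 + 1, so 206^1803 ≡ 2277·3145·2134·864·405·206 ≡ 3151 (mod 3821)
1803^2 = 3250809 ≡ 2959
1803^4 ≡ 2959^2 = 8755681 ≡ 1770
1803^8 ≡ 1770^2 = 3132900 ≡ 3501
1803^16 ≡ 3501^2 = 12257001 ≡ 3054
1803^32 ≡ 3054^2 = 9326916 ≡ 3676
1803^64 ≡ 3676^2 = 13512976 ≡ 1920
1803^128 ≡ 1920^2 = 3686400 ≡ 2956
1803^256 ≡ 2956^2 = 8737936 ≡ 3130
414 = 256 + 128 + 16 + 8 + 4 + 2, so 1803^414 ≡ 3130·2956·3054·3501·1770·2959 ≡ 289 (mod 3821)
y^r · r^s ≡ 3151·289 = 910639 ≡ 1241 (mod 3821)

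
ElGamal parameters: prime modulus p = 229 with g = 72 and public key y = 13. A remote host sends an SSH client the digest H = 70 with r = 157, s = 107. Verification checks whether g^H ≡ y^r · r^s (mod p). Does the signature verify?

does not verify

Left side g^H mod p:
72^2 = 5184 ≡ 146
72^4 ≡ 146^2 = 21316 ≡ 19
72^8 ≡ 19^2 = 361 ≡ 132
72^16 ≡ 132^2 = 17424 ≡ 20
72^32 ≡ 20^2 = 400 ≡ 171
72^64 ≡ 171^2 = 29241 ≡ 158
70 = 64 + 4 + 2, so 72^70 ≡ 158·19·146 ≡ 215 (mod 229)
Right side y^r · r^s mod p:
13^2 = 169
13^4 ≡ 169^2 = 28561 ≡ 165
13^8 ≡ 165^2 = 27225 ≡ 203
13^16 ≡ 203^2 = 41209 ≡ 218
13^32 ≡ 218^2 = 47524 ≡ 121
13^64 ≡ 121^2 = 14641 ≡ 214
13^128 ≡ 214^2 = 45796 ≡ 225
157 = 128 + 16 + 8 + 4 + 1, so 13^157 ≡ 225·218·203·165·13 ≡ 84 (mod 229)
157^2 = 24649 ≡ 146
157^4 ≡ 146^2 = 21316 ≡ 19
157^8 ≡ 19^2 = 361 ≡ 132
157^16 ≡ 132^2 = 17424 ≡ 20
157^32 ≡ 20^2 = 400 ≡ 171
157^64 ≡ 171^2 = 29241 ≡ 158
107 = 64 + 32 + 8 + 2 + 1, so 157^107 ≡ 158·171·132·146·157 ≡ 63 (mod 229)
84·63 = 5292 ≡ 25 (mod 229)
215 ≠ 25, so verification fails.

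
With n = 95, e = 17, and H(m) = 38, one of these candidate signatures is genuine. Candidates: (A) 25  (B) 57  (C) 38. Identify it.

C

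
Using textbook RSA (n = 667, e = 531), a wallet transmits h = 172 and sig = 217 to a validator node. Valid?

Squares mod 667: sig^1≡217, sig^2≡399, sig^4≡455, sig^8≡255, sig^16≡326, sig^32≡223, sig^64≡371, sig^128≡239, sig^256≡426, sig^512≡52
531 = 512 + 16 + 2 + 1, so sig^531 ≡ 52·326·399·217 ≡ 172 (mod 667)
Since 172 equals the digest 172, verification succeeds.

yes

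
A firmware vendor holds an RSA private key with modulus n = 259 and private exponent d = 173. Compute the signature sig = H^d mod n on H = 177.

H^2 ≡ 177^2 = 31329 ≡ 249
H^4 ≡ 249^2 = 62001 ≡ 100
H^8 ≡ 100^2 = 10000 ≡ 158
H^16 ≡ 158^2 = 24964 ≡ 100
H^32 ≡ 100^2 = 10000 ≡ 158
H^64 ≡ 158^2 = 24964 ≡ 100
H^128 ≡ 100^2 = 10000 ≡ 158
173 = 128 + 32 + 8 + 4 + 1, so H^173 ≡ 158·158·158·100·177 ≡ 88 (mod 259)

88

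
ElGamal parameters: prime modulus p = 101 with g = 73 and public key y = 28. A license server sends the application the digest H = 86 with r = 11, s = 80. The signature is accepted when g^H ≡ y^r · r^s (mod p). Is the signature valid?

Left side g^H mod p:
Squares mod 101: 73^1≡73, 73^2≡77, 73^4≡71, 73^8≡92, 73^16≡81, 73^32≡97, 73^64≡16
86 = 64 + 16 + 4 + 2, so 73^86 ≡ 16·81·71·77 ≡ 82 (mod 101)
Right side y^r · r^s mod p:
Squares mod 101: 28^1≡28, 28^2≡77, 28^4≡71, 28^8≡92
11 = 8 + 2 + 1, so 28^11 ≡ 92·77·28 ≡ 89 (mod 101)
Squares mod 101: 11^1≡11, 11^2≡20, 11^4≡97, 11^8≡16, 11^16≡54, 11^32≡88, 11^64≡68
80 = 64 + 16, so 11^80 ≡ 68·54 ≡ 36 (mod 101)
89·36 = 3204 ≡ 73 (mod 101)
82 ≠ 73, so verification fails.

invalid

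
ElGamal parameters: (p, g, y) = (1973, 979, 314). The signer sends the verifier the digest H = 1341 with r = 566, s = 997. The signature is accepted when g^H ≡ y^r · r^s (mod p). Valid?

yes

Left side g^H mod p:
979^1341 mod 1973 = 442
Right side y^r · r^s mod p:
314^566 mod 1973 = 1772
566^997 mod 1973 = 1107
1772·1107 = 1961604 ≡ 442 (mod 1973)
442 ≡ 442 (mod 1973), so the signature is genuine.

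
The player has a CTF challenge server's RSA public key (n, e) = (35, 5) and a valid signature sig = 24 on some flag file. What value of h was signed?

Squares mod 35: sig^1≡24, sig^2≡16, sig^4≡11
5 = 4 + 1, so sig^5 ≡ 11·24 ≡ 19 (mod 35)

19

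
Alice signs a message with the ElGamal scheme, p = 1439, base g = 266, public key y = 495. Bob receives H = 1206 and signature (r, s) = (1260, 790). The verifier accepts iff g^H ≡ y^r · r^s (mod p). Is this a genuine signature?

Left side g^H mod p:
266^2 = 70756 ≡ 245
266^4 ≡ 245^2 = 60025 ≡ 1026
266^8 ≡ 1026^2 = 1052676 ≡ 767
266^16 ≡ 767^2 = 588289 ≡ 1177
266^32 ≡ 1177^2 = 1385329 ≡ 1011
266^64 ≡ 1011^2 = 1022121 ≡ 431
266^128 ≡ 431^2 = 185761 ≡ 130
266^256 ≡ 130^2 = 16900 ≡ 1071
266^512 ≡ 1071^2 = 1147041 ≡ 158
266^1024 ≡ 158^2 = 24964 ≡ 501
1206 = 1024 + 128 + 32 + 16 + 4 + 2, so 266^1206 ≡ 501·130·1011·1177·1026·245 ≡ 898 (mod 1439)
Right side y^r · r^s mod p:
495^2 = 245025 ≡ 395
495^4 ≡ 395^2 = 156025 ≡ 613
495^8 ≡ 613^2 = 375769 ≡ 190
495^16 ≡ 190^2 = 36100 ≡ 125
495^32 ≡ 125^2 = 15625 ≡ 1235
495^64 ≡ 1235^2 = 1525225 ≡ 1324
495^128 ≡ 1324^2 = 1752976 ≡ 274
495^256 ≡ 274^2 = 75076 ≡ 248
495^512 ≡ 248^2 = 61504 ≡ 1066
495^1024 ≡ 1066^2 = 1136356 ≡ 985
1260 = 1024 + 128 + 64 + 32 + 8 + 4, so 495^1260 ≡ 985·274·1324·1235·190·613 ≡ 200 (mod 1439)
1260^2 = 1587600 ≡ 383
1260^4 ≡ 383^2 = 146689 ≡ 1350
1260^8 ≡ 1350^2 = 1822500 ≡ 726
1260^16 ≡ 726^2 = 527076 ≡ 402
1260^32 ≡ 402^2 = 161604 ≡ 436
1260^64 ≡ 436^2 = 190096 ≡ 148
1260^128 ≡ 148^2 = 21904 ≡ 319
1260^256 ≡ 319^2 = 101761 ≡ 1031
1260^512 ≡ 1031^2 = 1062961 ≡ 979
790 = 512 + 256 + 16 + 4 + 2, so 1260^790 ≡ 979·1031·402·1350·383 ≡ 134 (mod 1439)
200·134 = 26800 ≡ 898 (mod 1439)
898 ≡ 898 (mod 1439), so the signature is genuine.

genuine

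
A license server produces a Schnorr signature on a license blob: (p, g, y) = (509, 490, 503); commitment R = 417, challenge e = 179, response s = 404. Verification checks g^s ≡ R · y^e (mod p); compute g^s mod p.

337

490^2 = 240100 ≡ 361
490^4 ≡ 361^2 = 130321 ≡ 17
490^8 ≡ 17^2 = 289
490^16 ≡ 289^2 = 83521 ≡ 45
490^32 ≡ 45^2 = 2025 ≡ 498
490^64 ≡ 498^2 = 248004 ≡ 121
490^128 ≡ 121^2 = 14641 ≡ 389
490^256 ≡ 389^2 = 151321 ≡ 148
404 = 256 + 128 + 16 + 4, so 490^404 ≡ 148·389·45·17 ≡ 337 (mod 509)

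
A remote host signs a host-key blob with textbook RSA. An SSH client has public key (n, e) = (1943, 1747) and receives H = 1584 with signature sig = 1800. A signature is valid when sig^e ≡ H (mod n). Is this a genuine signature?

genuine

sig^2 ≡ 1800^2 = 3240000 ≡ 1019
sig^4 ≡ 1019^2 = 1038361 ≡ 799
sig^8 ≡ 799^2 = 638401 ≡ 1097
sig^16 ≡ 1097^2 = 1203409 ≡ 692
sig^32 ≡ 692^2 = 478864 ≡ 886
sig^64 ≡ 886^2 = 784996 ≡ 24
sig^128 ≡ 24^2 = 576
sig^256 ≡ 576^2 = 331776 ≡ 1466
sig^512 ≡ 1466^2 = 2149156 ≡ 198
sig^1024 ≡ 198^2 = 39204 ≡ 344
1747 = 1024 + 512 + 128 + 64 + 16 + 2 + 1, so sig^1747 ≡ 344·198·576·24·692·1019·1800 ≡ 1584 (mod 1943)
sig^1747 mod 1943 = 1584 matches H.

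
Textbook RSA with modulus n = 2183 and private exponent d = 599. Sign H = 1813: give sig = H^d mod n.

111

H^2 ≡ 1813^2 = 3286969 ≡ 1554
H^4 ≡ 1554^2 = 2414916 ≡ 518
H^8 ≡ 518^2 = 268324 ≡ 1998
H^16 ≡ 1998^2 = 3992004 ≡ 1480
H^32 ≡ 1480^2 = 2190400 ≡ 851
H^64 ≡ 851^2 = 724201 ≡ 1628
H^128 ≡ 1628^2 = 2650384 ≡ 222
H^256 ≡ 222^2 = 49284 ≡ 1258
H^512 ≡ 1258^2 = 1582564 ≡ 2072
599 = 512 + 64 + 16 + 4 + 2 + 1, so H^599 ≡ 2072·1628·1480·518·1554·1813 ≡ 111 (mod 2183)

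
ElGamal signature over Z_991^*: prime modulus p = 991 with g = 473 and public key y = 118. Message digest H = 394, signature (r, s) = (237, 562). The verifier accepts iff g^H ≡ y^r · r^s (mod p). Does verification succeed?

passes

Left side g^H mod p:
473^2 = 223729 ≡ 754
473^4 ≡ 754^2 = 568516 ≡ 673
473^8 ≡ 673^2 = 452929 ≡ 42
473^16 ≡ 42^2 = 1764 ≡ 773
473^32 ≡ 773^2 = 597529 ≡ 947
473^64 ≡ 947^2 = 896809 ≡ 945
473^128 ≡ 945^2 = 893025 ≡ 134
473^256 ≡ 134^2 = 17956 ≡ 118
394 = 256 + 128 + 8 + 2, so 473^394 ≡ 118·134·42·754 ≡ 945 (mod 991)
Right side y^r · r^s mod p:
118^2 = 13924 ≡ 50
118^4 ≡ 50^2 = 2500 ≡ 518
118^8 ≡ 518^2 = 268324 ≡ 754
118^16 ≡ 754^2 = 568516 ≡ 673
118^32 ≡ 673^2 = 452929 ≡ 42
118^64 ≡ 42^2 = 1764 ≡ 773
118^128 ≡ 773^2 = 597529 ≡ 947
237 = 128 + 64 + 32 + 8 + 4 + 1, so 118^237 ≡ 947·773·42·754·518·118 ≡ 134 (mod 991)
237^2 = 56169 ≡ 673
237^4 ≡ 673^2 = 452929 ≡ 42
237^8 ≡ 42^2 = 1764 ≡ 773
237^16 ≡ 773^2 = 597529 ≡ 947
237^32 ≡ 947^2 = 896809 ≡ 945
237^64 ≡ 945^2 = 893025 ≡ 134
237^128 ≡ 134^2 = 17956 ≡ 118
237^256 ≡ 118^2 = 13924 ≡ 50
237^512 ≡ 50^2 = 2500 ≡ 518
562 = 512 + 32 + 16 + 2, so 237^562 ≡ 518·945·947·673 ≡ 754 (mod 991)
134·754 = 101036 ≡ 945 (mod 991)
945 ≡ 945 (mod 991), so the signature is genuine.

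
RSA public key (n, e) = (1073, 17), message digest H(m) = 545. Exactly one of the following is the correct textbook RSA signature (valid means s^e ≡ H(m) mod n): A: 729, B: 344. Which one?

Candidate A: 729^2 = 531441 ≡ 306; 729^4 ≡ 306^2 = 93636 ≡ 285; 729^8 ≡ 285^2 = 81225 ≡ 750; 729^16 ≡ 750^2 = 562500 ≡ 248; 17 = 16 + 1, so 729^17 ≡ 248·729 ≡ 528 (mod 1073)
Candidate B: 344^2 = 118336 ≡ 306; 344^4 ≡ 306^2 = 93636 ≡ 285; 344^8 ≡ 285^2 = 81225 ≡ 750; 344^16 ≡ 750^2 = 562500 ≡ 248; 17 = 16 + 1, so 344^17 ≡ 248·344 ≡ 545 (mod 1073)
  → matches H(m) = 545

B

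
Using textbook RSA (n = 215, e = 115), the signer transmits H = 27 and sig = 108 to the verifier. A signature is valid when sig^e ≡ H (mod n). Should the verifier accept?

accept

sig^2 ≡ 108^2 = 11664 ≡ 54
sig^4 ≡ 54^2 = 2916 ≡ 121
sig^8 ≡ 121^2 = 14641 ≡ 21
sig^16 ≡ 21^2 = 441 ≡ 11
sig^32 ≡ 11^2 = 121
sig^64 ≡ 121^2 = 14641 ≡ 21
115 = 64 + 32 + 16 + 2 + 1, so sig^115 ≡ 21·121·11·54·108 ≡ 27 (mod 215)
Since 27 equals the digest 27, verification succeeds.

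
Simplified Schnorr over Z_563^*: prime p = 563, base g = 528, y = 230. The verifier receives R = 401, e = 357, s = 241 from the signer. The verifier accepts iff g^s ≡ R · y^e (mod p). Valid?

no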